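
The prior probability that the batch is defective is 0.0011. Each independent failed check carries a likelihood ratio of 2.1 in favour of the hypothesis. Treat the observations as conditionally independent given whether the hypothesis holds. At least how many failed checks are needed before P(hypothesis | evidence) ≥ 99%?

Prior odds = 0.0011/0.9989 = 11/9989.
Likelihood ratio per failed check = 2.1.
Target posterior odds = 0.99/0.01 = 99.
Require 2.1ⁿ ≥ 99 ÷ (11/9989) = 89901.
2.1¹⁵ ≈68122.3 falls short of 89901 but 2.1¹⁶ ≈143057 reaches it, so n = 16.

16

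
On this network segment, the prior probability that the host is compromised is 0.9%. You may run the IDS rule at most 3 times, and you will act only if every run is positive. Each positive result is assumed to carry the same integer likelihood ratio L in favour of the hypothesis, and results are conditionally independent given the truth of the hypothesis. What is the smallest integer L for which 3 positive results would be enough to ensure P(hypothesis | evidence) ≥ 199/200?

Prior odds = 0.009/0.991 = 9/991.
Target odds = 0.995/0.005 = 199.
Need L³ ≥ 199 ÷ (9/991) = 197209/9.
27³ = 19683 < 197209/9 ≤ 21952 = 28³, so L = 28.

28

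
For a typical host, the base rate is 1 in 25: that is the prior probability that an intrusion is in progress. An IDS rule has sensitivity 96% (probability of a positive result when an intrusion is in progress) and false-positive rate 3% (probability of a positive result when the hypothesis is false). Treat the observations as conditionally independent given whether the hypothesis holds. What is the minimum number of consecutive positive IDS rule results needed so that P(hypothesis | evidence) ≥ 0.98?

3

Prior odds = 0.04/0.96 = 1/24.
Likelihood ratio of a positive result = 0.96/0.03 = 32.
Target posterior odds = 0.98/0.02 = 49.
Require 32ⁿ ≥ 49 ÷ (1/24) = 1176.
32² = 1024 falls short of 1176 but 32³ = 32768 reaches it, so n = 3.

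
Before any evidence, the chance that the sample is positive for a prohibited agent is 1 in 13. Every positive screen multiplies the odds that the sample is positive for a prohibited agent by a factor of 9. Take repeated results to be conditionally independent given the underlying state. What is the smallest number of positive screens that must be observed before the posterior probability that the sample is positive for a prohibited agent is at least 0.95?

3

Prior odds = (1/13)/(12/13) = 1/12.
Likelihood ratio per positive screen = 9.
Target odds: 0.95 ÷ 0.05 = 19.
Need (1/12) × 9ⁿ ≥ 19, i.e. 9ⁿ ≥ 228.
9² = 81 falls short of 228 but 9³ = 729 reaches it, so n = 3.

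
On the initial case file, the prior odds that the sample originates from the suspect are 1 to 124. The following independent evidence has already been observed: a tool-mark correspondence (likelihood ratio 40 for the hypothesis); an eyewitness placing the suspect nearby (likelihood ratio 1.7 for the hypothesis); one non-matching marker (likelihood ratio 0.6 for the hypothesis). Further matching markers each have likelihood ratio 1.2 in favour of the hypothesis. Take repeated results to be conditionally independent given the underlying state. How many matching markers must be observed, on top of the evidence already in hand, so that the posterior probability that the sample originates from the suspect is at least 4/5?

14

Prior odds = 1/124.
Combined Bayes factor of the evidence already in hand = 40 × 1.7 × 0.6 = 40.8.
Odds after that evidence = (1/124) × 40.8 = 51/155.
Target odds = 0.8/0.2 = 4.
Need 1.2ⁿ ≥ 4 ÷ (51/155) = 620/51.
1.2¹³ ≈10.6993 falls short of 620/51 but 1.2¹⁴ ≈12.8392 reaches it, so n = 14.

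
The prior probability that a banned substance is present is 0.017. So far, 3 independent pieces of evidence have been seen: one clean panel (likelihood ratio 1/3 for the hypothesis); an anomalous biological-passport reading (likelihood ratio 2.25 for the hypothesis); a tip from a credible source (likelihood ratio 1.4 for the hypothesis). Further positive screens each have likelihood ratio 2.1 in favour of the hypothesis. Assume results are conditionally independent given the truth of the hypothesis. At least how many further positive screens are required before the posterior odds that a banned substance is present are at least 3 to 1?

Prior odds = 0.017/0.983 = 17/983.
Combined Bayes factor of the evidence already in hand = (1/3) × 2.25 × 1.4 = 1.05.
Odds after that evidence = (17/983) × 1.05 = 357/19660.
Target odds = 3.
Need 2.1ⁿ ≥ 3 ÷ (357/19660) = 19660/119.
2.1⁶ = 85766121/1000000 falls short of 19660/119 but 2.1⁷ ≈180.109 reaches it, so n = 7.

7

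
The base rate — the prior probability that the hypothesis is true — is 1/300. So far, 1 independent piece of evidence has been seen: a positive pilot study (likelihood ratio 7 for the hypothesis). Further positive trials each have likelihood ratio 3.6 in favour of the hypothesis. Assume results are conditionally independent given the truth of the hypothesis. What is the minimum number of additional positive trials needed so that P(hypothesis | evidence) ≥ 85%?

Prior odds = (1/300)/(299/300) = 1/299.
Bayes factor of the evidence already in hand = 7.
Odds after that evidence = (1/299) × 7 = 7/299.
Target odds = 0.85/0.15 = 17/3.
Need 3.6ⁿ ≥ 17/3 ÷ (7/299) = 5083/21.
3.6⁴ = 167.9616 falls short of 5083/21 but 3.6⁵ = 604.66176 reaches it, so n = 5.

5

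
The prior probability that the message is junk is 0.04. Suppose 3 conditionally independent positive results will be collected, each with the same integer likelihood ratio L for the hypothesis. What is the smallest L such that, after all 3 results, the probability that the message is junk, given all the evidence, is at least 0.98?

11

Prior odds = 0.04/0.96 = 1/24.
Target odds = 0.98/0.02 = 49.
Need L³ ≥ 49 ÷ (1/24) = 1176.
10³ = 1000 < 1176 ≤ 1331 = 11³, so L = 11.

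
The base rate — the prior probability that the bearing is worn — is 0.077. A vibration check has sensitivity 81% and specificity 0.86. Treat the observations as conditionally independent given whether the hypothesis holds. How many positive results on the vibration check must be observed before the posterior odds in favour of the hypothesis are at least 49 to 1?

Prior odds: 0.077 ÷ 0.923 = 77/923.
False-positive rate = 1 − 0.86 = 0.14; likelihood ratio of a positive = 0.81/0.14 = 81/14.
Target odds = 49.
Require (81/14)ⁿ ≥ 49 ÷ (77/923) = 6461/11.
(81/14)³ = 531441/2744 falls short of 6461/11 but (81/14)⁴ = 43046721/38416 reaches it, so n = 4.

4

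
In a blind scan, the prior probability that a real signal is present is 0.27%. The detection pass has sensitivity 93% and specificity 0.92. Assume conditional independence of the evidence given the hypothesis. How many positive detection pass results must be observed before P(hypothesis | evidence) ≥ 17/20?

Prior odds: 0.0027 ÷ 0.9973 = 27/9973.
False-positive rate = 1 − 0.92 = 0.08; likelihood ratio of a positive = 0.93/0.08 = 11.625.
Target posterior odds = 0.85/0.15 = 17/3.
Require 11.625ⁿ ≥ 17/3 ÷ (27/9973) = 169541/81.
11.625³ = 804357/512 falls short of 169541/81 but 11.625⁴ = 74805201/4096 reaches it, so n = 4.

4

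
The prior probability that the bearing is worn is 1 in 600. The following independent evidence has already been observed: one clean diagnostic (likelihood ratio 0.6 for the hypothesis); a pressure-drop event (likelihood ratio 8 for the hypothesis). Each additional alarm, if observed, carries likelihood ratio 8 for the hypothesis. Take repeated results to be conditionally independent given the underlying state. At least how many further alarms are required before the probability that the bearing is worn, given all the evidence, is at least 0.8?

Prior odds = (1/600)/(599/600) = 1/599.
Combined Bayes factor of the evidence already in hand = 0.6 × 8 = 4.8.
Odds after that evidence = (1/599) × 4.8 = 24/2995.
Target odds = 0.8/0.2 = 4.
Need 8ⁿ ≥ 4 ÷ (24/2995) = 2995/6.
8² = 64 falls short of 2995/6 but 8³ = 512 reaches it, so n = 3.

3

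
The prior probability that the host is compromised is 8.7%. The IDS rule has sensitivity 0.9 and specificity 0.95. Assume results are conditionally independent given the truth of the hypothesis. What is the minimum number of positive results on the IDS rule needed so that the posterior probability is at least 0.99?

3

Prior odds = 0.087/0.913 = 87/913.
False-positive rate = 1 − 0.95 = 0.05; likelihood ratio of a positive = 0.9/0.05 = 18.
Target odds: 0.99 ÷ 0.01 = 99.
Require 18ⁿ ≥ 99 ÷ (87/913) = 30129/29.
18² = 324 falls short of 30129/29 but 18³ = 5832 reaches it, so n = 3.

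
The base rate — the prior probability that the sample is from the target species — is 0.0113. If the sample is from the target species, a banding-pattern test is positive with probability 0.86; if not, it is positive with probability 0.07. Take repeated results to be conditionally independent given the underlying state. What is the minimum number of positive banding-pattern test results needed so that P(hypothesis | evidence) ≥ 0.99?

4

Prior odds: 0.0113 ÷ 0.9887 = 113/9887.
Likelihood ratio of a positive = 0.86/0.07 = 86/7.
Target odds: 0.99 ÷ 0.01 = 99.
Require (86/7)ⁿ ≥ 99 ÷ (113/9887) = 978813/113.
(86/7)³ = 636056/343 falls short of 978813/113 but (86/7)⁴ = 54700816/2401 reaches it, so n = 4.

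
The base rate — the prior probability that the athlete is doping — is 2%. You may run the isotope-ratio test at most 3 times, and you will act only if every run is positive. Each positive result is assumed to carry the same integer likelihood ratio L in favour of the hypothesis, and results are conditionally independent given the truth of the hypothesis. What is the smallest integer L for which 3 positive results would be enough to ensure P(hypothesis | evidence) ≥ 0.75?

Prior odds = 0.02/0.98 = 1/49.
Target odds = 0.75/0.25 = 3.
Need L³ ≥ 3 ÷ (1/49) = 147.
5³ = 125 < 147 ≤ 216 = 6³, so L = 6.

6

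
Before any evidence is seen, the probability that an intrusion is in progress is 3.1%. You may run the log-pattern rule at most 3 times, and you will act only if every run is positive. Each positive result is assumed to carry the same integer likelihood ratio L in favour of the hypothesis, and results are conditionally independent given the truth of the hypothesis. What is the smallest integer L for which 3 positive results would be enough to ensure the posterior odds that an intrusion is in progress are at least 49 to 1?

12

Prior odds = 0.031/0.969 = 31/969.
Target odds = 49.
Need L³ ≥ 49 ÷ (31/969) = 47481/31.
11³ = 1331 < 47481/31 ≤ 1728 = 12³, so L = 12.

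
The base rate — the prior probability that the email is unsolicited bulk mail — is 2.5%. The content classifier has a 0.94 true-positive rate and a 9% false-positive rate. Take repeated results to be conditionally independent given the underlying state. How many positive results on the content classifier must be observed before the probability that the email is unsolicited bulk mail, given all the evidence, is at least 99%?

Prior odds = 0.025/0.975 = 1/39.
Likelihood ratio of a positive result = 0.94/0.09 = 94/9.
Target odds: 0.99 ÷ 0.01 = 99.
Need (1/39) × (94/9)ⁿ ≥ 99, i.e. (94/9)ⁿ ≥ 3861.
(94/9)³ = 830584/729 falls short of 3861 but (94/9)⁴ = 78074896/6561 reaches it, so n = 4.

4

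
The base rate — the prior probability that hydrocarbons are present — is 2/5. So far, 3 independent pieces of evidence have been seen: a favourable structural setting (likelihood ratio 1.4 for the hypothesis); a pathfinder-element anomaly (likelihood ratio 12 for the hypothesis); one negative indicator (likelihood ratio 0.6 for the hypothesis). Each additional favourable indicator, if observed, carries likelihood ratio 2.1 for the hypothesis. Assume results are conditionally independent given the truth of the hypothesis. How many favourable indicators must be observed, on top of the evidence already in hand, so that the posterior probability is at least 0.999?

Prior odds = 0.4/0.6 = 2/3.
Combined Bayes factor of the evidence already in hand = 1.4 × 12 × 0.6 = 10.08.
Odds after that evidence = (2/3) × 10.08 = 6.72.
Target odds = 0.999/0.001 = 999.
Need 2.1ⁿ ≥ 999 ÷ 6.72 = 8325/56.
2.1⁶ = 85766121/1000000 falls short of 8325/56 but 2.1⁷ ≈180.109 reaches it, so n = 7.

7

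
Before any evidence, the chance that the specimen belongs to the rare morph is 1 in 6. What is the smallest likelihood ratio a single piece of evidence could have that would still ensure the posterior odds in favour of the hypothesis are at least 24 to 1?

Prior odds = (1/6)/(5/6) = 0.2.
Target odds = 24.
Required Bayes factor = 24 ÷ 0.2 = 120.

120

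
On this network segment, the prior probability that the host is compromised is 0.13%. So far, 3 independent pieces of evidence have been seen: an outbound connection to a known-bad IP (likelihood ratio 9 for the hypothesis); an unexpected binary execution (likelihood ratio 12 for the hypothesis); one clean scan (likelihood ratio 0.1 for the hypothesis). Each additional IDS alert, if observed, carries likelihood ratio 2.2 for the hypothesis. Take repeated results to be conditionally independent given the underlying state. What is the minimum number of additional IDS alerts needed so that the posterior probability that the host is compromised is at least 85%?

Prior odds = 0.0013/0.9987 = 13/9987.
Combined Bayes factor of the evidence already in hand = 9 × 12 × 0.1 = 10.8.
Odds after that evidence = (13/9987) × 10.8 = 234/16645.
Target odds = 0.85/0.15 = 17/3.
Need 2.2ⁿ ≥ 17/3 ÷ (234/16645) = 282965/702.
2.2⁷ = 19487171/78125 falls short of 282965/702 but 2.2⁸ = 214358881/390625 reaches it, so n = 8.

8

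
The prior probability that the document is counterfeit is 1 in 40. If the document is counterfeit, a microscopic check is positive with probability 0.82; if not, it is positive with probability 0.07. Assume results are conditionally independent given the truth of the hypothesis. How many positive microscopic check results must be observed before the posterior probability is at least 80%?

Prior odds = 0.025/0.975 = 1/39.
Likelihood ratio of a positive = 0.82/0.07 = 82/7.
Target odds: 0.8 ÷ 0.2 = 4.
Need (1/39) × (82/7)ⁿ ≥ 4, i.e. (82/7)ⁿ ≥ 156.
(82/7)² = 6724/49 falls short of 156 but (82/7)³ = 551368/343 reaches it, so n = 3.

3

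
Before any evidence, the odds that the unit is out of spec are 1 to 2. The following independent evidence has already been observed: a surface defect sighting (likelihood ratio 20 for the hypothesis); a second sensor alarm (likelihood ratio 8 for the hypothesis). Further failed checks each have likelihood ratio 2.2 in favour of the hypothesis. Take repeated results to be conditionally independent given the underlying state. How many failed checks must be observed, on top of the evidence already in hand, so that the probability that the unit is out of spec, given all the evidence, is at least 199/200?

Prior odds = 0.5.
Combined Bayes factor of the evidence already in hand = 20 × 8 = 160.
Odds after that evidence = 0.5 × 160 = 80.
Target odds = 0.995/0.005 = 199.
Need 2.2ⁿ ≥ 199 ÷ 80 = 2.4875.
2.2¹ = 2.2 falls short of 2.4875 but 2.2² = 4.84 reaches it, so n = 2.

2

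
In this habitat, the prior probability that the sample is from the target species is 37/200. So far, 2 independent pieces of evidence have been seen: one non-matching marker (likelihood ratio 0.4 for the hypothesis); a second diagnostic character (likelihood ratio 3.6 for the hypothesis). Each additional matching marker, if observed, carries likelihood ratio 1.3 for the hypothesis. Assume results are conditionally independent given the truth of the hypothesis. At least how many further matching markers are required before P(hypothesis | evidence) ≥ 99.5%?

25

Prior odds = 0.185/0.815 = 37/163.
Combined Bayes factor of the evidence already in hand = 0.4 × 3.6 = 1.44.
Odds after that evidence = (37/163) × 1.44 = 1332/4075.
Target odds = 0.995/0.005 = 199.
Need 1.3ⁿ ≥ 199 ÷ (1332/4075) = 810925/1332.
1.3²⁴ ≈542.801 falls short of 810925/1332 but 1.3²⁵ ≈705.641 reaches it, so n = 25.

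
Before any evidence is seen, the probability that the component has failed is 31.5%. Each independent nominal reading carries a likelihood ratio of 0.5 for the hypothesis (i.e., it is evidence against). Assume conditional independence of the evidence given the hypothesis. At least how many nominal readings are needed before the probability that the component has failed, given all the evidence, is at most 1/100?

6

Prior odds = 0.315/0.685 = 63/137.
Likelihood ratio per nominal reading = 0.5.
Target odds: 0.01 ÷ 0.99 = 1/99.
Need (63/137) × 0.5ⁿ ≤ 1/99, i.e. 0.5ⁿ ≤ 137/6237.
0.5⁵ = 0.03125 is still above 137/6237 but 0.5⁶ = 0.015625 is at or below it, so n = 6.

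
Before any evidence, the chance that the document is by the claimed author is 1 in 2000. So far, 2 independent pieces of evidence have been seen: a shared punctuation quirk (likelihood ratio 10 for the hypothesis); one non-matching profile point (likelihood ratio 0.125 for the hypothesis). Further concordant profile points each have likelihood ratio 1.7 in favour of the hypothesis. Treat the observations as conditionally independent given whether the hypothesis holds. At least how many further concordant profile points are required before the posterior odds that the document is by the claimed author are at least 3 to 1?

16

Prior odds = 0.0005/0.9995 = 1/1999.
Combined Bayes factor of the evidence already in hand = 10 × 0.125 = 1.25.
Odds after that evidence = (1/1999) × 1.25 = 5/7996.
Target odds = 3.
Need 1.7ⁿ ≥ 3 ÷ (5/7996) = 4797.6.
1.7¹⁵ ≈2862.42 falls short of 4797.6 but 1.7¹⁶ ≈4866.12 reaches it, so n = 16.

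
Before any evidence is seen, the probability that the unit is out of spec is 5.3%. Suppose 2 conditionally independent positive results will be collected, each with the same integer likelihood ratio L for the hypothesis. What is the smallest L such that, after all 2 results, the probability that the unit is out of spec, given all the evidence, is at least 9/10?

Prior odds = 0.053/0.947 = 53/947.
Target odds = 0.9/0.1 = 9.
Need L² ≥ 9 ÷ (53/947) = 8523/53.
12² = 144 < 8523/53 ≤ 169 = 13², so L = 13.

13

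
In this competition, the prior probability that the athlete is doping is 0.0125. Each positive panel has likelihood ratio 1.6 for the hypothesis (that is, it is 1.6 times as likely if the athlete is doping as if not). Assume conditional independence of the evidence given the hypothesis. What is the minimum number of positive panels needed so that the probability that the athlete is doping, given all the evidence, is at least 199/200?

21

Prior odds: 0.0125 ÷ 0.9875 = 1/79.
Likelihood ratio per positive panel = 1.6.
Target posterior odds = 0.995/0.005 = 199.
Need (1/79) × 1.6ⁿ ≥ 199, i.e. 1.6ⁿ ≥ 15721.
1.6²⁰ ≈12089.3 falls short of 15721 but 1.6²¹ ≈19342.8 reaches it, so n = 21.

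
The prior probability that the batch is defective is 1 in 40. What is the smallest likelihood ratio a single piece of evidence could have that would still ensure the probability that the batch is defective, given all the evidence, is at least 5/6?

Prior odds = 0.025/0.975 = 1/39.
Target odds = (5/6)/(1/6) = 5.
Required Bayes factor = 5 ÷ (1/39) = 195.

195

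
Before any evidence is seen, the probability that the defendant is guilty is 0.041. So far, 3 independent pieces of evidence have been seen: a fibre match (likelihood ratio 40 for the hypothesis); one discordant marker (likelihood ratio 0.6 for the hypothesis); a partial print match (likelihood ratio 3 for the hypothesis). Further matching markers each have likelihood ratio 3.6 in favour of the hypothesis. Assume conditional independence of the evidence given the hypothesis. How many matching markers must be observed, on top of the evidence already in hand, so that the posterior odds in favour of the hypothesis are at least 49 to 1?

3

Prior odds = 0.041/0.959 = 41/959.
Combined Bayes factor of the evidence already in hand = 40 × 0.6 × 3 = 72.
Odds after that evidence = (41/959) × 72 = 2952/959.
Target odds = 49.
Need 3.6ⁿ ≥ 49 ÷ (2952/959) = 46991/2952.
3.6² = 12.96 falls short of 46991/2952 but 3.6³ = 46.656 reaches it, so n = 3.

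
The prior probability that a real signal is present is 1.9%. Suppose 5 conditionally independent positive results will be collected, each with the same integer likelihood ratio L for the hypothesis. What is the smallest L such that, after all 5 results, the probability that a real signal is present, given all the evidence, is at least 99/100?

6

Prior odds = 0.019/0.981 = 19/981.
Target odds = 0.99/0.01 = 99.
Need L⁵ ≥ 99 ÷ (19/981) = 97119/19.
5⁵ = 3125 < 97119/19 ≤ 7776 = 6⁵, so L = 6.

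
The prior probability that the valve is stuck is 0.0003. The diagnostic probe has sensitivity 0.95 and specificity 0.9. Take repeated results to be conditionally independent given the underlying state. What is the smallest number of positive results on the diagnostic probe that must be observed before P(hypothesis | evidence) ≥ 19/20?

5

Prior odds = 0.0003/0.9997 = 3/9997.
False-positive rate = 1 − 0.9 = 0.1; likelihood ratio of a positive = 0.95/0.1 = 9.5.
Target odds: 0.95 ÷ 0.05 = 19.
Need (3/9997) × 9.5ⁿ ≥ 19, i.e. 9.5ⁿ ≥ 189943/3.
9.5⁴ = 8145.0625 falls short of 189943/3 but 9.5⁵ = 77378.09375 reaches it, so n = 5.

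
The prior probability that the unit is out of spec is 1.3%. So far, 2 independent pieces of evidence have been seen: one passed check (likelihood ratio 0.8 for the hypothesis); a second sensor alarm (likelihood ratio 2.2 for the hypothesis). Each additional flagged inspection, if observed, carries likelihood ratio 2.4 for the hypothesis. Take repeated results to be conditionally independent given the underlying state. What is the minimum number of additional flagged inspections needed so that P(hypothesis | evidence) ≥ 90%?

Prior odds = 0.013/0.987 = 13/987.
Combined Bayes factor of the evidence already in hand = 0.8 × 2.2 = 1.76.
Odds after that evidence = (13/987) × 1.76 = 572/24675.
Target odds = 0.9/0.1 = 9.
Need 2.4ⁿ ≥ 9 ÷ (572/24675) = 222075/572.
2.4⁶ = 2985984/15625 falls short of 222075/572 but 2.4⁷ = 35831808/78125 reaches it, so n = 7.

7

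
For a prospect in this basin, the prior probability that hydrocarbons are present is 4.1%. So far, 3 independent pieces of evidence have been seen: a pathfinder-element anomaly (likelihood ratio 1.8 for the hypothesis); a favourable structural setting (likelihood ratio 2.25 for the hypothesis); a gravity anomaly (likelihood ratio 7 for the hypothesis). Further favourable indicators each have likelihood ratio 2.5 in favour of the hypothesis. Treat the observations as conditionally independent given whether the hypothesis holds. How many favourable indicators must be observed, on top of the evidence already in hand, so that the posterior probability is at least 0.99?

5

Prior odds = 0.041/0.959 = 41/959.
Combined Bayes factor of the evidence already in hand = 1.8 × 2.25 × 7 = 28.35.
Odds after that evidence = (41/959) × 28.35 = 3321/2740.
Target odds = 0.99/0.01 = 99.
Need 2.5ⁿ ≥ 99 ÷ (3321/2740) = 30140/369.
2.5⁴ = 39.0625 falls short of 30140/369 but 2.5⁵ = 97.65625 reaches it, so n = 5.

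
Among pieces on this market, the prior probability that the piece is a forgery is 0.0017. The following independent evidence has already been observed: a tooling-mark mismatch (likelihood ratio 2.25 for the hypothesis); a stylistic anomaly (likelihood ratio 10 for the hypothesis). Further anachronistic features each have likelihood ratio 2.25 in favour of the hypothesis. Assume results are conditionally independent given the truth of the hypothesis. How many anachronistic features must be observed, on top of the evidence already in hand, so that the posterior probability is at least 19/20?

8

Prior odds = 0.0017/0.9983 = 17/9983.
Combined Bayes factor of the evidence already in hand = 2.25 × 10 = 22.5.
Odds after that evidence = (17/9983) × 22.5 = 765/19966.
Target odds = 0.95/0.05 = 19.
Need 2.25ⁿ ≥ 19 ÷ (765/19966) = 379354/765.
2.25⁷ = 4782969/16384 falls short of 379354/765 but 2.25⁸ = 43046721/65536 reaches it, so n = 8.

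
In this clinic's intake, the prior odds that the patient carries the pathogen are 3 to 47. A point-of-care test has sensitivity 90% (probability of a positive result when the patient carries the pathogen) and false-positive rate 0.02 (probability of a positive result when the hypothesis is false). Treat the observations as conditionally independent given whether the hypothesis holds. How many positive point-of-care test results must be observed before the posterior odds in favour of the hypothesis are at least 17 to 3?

Prior odds = 3/47.
Likelihood ratio of a positive result = 0.9/0.02 = 45.
Target odds = 17/3.
Require 45ⁿ ≥ 17/3 ÷ (3/47) = 799/9.
45¹ = 45 falls short of 799/9 but 45² = 2025 reaches it, so n = 2.

2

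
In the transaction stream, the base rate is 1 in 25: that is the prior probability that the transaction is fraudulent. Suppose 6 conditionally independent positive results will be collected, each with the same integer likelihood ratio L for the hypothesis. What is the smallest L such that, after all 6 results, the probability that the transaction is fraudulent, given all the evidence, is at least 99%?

Prior odds = 0.04/0.96 = 1/24.
Target odds = 0.99/0.01 = 99.
Need L⁶ ≥ 99 ÷ (1/24) = 2376.
3⁶ = 729 < 2376 ≤ 4096 = 4⁶, so L = 4.

4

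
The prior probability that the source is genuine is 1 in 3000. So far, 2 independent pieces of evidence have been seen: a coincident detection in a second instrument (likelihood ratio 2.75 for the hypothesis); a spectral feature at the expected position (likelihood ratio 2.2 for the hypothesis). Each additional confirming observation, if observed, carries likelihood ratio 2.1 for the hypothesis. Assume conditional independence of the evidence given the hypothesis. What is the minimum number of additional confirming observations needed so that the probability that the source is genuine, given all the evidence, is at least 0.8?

Prior odds = (1/3000)/(2999/3000) = 1/2999.
Combined Bayes factor of the evidence already in hand = 2.75 × 2.2 = 6.05.
Odds after that evidence = (1/2999) × 6.05 = 121/59980.
Target odds = 0.8/0.2 = 4.
Need 2.1ⁿ ≥ 4 ÷ (121/59980) = 239920/121.
2.1¹⁰ ≈1667.99 falls short of 239920/121 but 2.1¹¹ ≈3502.78 reaches it, so n = 11.

11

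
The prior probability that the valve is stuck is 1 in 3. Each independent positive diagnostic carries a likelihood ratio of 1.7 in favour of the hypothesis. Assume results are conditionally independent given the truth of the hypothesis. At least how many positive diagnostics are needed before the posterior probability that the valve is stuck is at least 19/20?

Prior odds: (1/3) ÷ (2/3) = 0.5.
Likelihood ratio per positive diagnostic = 1.7.
Target posterior odds = 0.95/0.05 = 19.
Require 1.7ⁿ ≥ 19 ÷ 0.5 = 38.
1.7⁶ = 24137569/1000000 falls short of 38 but 1.7⁷ = 410338673/10000000 reaches it, so n = 7.

7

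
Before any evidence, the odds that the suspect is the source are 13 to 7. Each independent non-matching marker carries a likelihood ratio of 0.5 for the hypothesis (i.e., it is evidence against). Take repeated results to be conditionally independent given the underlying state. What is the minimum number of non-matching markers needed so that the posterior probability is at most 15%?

4

Prior odds = 13/7.
Likelihood ratio per non-matching marker = 0.5.
Target odds: 0.15 ÷ 0.85 = 3/17.
Require 0.5ⁿ ≤ 3/17 ÷ (13/7) = 21/221.
0.5³ = 0.125 is still above 21/221 but 0.5⁴ = 0.0625 is at or below it, so n = 4.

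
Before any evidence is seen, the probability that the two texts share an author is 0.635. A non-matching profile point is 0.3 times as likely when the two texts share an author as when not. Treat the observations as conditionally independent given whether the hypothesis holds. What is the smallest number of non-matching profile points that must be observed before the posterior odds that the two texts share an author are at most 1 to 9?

3

Prior odds: 0.635 ÷ 0.365 = 127/73.
Likelihood ratio per non-matching profile point = 0.3.
Target odds = 1/9.
Need (127/73) × 0.3ⁿ ≤ 1/9, i.e. 0.3ⁿ ≤ 73/1143.
0.3² = 0.09 is still above 73/1143 but 0.3³ = 0.027 is at or below it, so n = 3.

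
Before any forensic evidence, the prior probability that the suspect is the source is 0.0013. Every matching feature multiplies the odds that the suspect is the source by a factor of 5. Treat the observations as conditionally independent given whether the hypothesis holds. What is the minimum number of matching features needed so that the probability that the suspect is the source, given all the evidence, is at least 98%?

Prior odds = 0.0013/0.9987 = 13/9987.
Likelihood ratio per matching feature = 5.
Target odds: 0.98 ÷ 0.02 = 49.
Need (13/9987) × 5ⁿ ≥ 49, i.e. 5ⁿ ≥ 489363/13.
5⁶ = 15625 falls short of 489363/13 but 5⁷ = 78125 reaches it, so n = 7.

7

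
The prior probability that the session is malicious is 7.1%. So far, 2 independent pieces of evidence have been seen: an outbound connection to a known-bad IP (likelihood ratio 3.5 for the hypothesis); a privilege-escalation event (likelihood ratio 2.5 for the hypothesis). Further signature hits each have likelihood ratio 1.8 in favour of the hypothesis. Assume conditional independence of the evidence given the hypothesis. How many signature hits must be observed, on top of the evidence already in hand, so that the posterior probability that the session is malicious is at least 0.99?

9

Prior odds = 0.071/0.929 = 71/929.
Combined Bayes factor of the evidence already in hand = 3.5 × 2.5 = 8.75.
Odds after that evidence = (71/929) × 8.75 = 2485/3716.
Target odds = 0.99/0.01 = 99.
Need 1.8ⁿ ≥ 99 ÷ (2485/3716) = 367884/2485.
1.8⁸ = 43046721/390625 falls short of 367884/2485 but 1.8⁹ = 387420489/1953125 reaches it, so n = 9.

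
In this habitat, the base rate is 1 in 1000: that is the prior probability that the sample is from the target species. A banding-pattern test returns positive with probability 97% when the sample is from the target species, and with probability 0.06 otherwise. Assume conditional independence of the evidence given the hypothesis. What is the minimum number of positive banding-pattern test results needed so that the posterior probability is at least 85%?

4

Prior odds: 0.001 ÷ 0.999 = 1/999.
Likelihood ratio of a positive result = 0.97/0.06 = 97/6.
Target odds: 0.85 ÷ 0.15 = 17/3.
Require (97/6)ⁿ ≥ 17/3 ÷ (1/999) = 5661.
(97/6)³ = 912673/216 falls short of 5661 but (97/6)⁴ = 88529281/1296 reaches it, so n = 4.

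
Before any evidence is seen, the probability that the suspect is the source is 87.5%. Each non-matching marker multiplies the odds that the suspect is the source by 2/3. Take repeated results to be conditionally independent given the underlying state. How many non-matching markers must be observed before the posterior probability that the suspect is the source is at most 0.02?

Prior odds = 0.875/0.125 = 7.
Likelihood ratio per non-matching marker = 2/3.
Target posterior odds = 0.02/0.98 = 1/49.
Require (2/3)ⁿ ≤ 1/49 ÷ 7 = 1/343.
(2/3)¹⁴ = 16384/4782969 is still above 1/343 but (2/3)¹⁵ = 32768/14348907 is at or below it, so n = 15.

15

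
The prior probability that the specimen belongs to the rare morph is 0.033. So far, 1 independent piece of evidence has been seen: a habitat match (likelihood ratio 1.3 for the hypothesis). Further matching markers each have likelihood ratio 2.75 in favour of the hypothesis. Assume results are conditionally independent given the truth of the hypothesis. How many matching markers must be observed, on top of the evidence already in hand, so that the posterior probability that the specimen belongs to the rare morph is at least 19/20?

Prior odds = 0.033/0.967 = 33/967.
Bayes factor of the evidence already in hand = 1.3.
Odds after that evidence = (33/967) × 1.3 = 429/9670.
Target odds = 0.95/0.05 = 19.
Need 2.75ⁿ ≥ 19 ÷ (429/9670) = 183730/429.
2.75⁵ = 161051/1024 falls short of 183730/429 but 2.75⁶ = 1771561/4096 reaches it, so n = 6.

6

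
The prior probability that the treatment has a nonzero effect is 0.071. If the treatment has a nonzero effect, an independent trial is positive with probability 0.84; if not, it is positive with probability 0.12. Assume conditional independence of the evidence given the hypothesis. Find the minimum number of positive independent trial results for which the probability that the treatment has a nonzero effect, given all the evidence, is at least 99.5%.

5

Prior odds: 0.071 ÷ 0.929 = 71/929.
Likelihood ratio of a positive = 0.84/0.12 = 7.
Target odds: 0.995 ÷ 0.005 = 199.
Require 7ⁿ ≥ 199 ÷ (71/929) = 184871/71.
7⁴ = 2401 falls short of 184871/71 but 7⁵ = 16807 reaches it, so n = 5.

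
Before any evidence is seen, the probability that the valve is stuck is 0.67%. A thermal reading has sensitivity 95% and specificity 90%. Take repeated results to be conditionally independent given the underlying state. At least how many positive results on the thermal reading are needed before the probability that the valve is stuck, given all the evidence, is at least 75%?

3

Prior odds: 0.0067 ÷ 0.9933 = 67/9933.
False-positive rate = 1 − 0.9 = 0.1; likelihood ratio of a positive = 0.95/0.1 = 9.5.
Target posterior odds = 0.75/0.25 = 3.
Require 9.5ⁿ ≥ 3 ÷ (67/9933) = 29799/67.
9.5² = 90.25 falls short of 29799/67 but 9.5³ = 857.375 reaches it, so n = 3.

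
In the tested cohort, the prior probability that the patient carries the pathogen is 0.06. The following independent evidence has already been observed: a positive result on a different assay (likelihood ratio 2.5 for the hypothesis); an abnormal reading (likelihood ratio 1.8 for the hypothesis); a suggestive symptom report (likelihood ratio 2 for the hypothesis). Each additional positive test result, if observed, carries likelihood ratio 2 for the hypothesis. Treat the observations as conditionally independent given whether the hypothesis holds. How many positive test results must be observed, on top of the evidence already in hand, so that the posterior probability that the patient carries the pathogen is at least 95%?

Prior odds = 0.06/0.94 = 3/47.
Combined Bayes factor of the evidence already in hand = 2.5 × 1.8 × 2 = 9.
Odds after that evidence = (3/47) × 9 = 27/47.
Target odds = 0.95/0.05 = 19.
Need 2ⁿ ≥ 19 ÷ (27/47) = 893/27.
2⁵ = 32 falls short of 893/27 but 2⁶ = 64 reaches it, so n = 6.

6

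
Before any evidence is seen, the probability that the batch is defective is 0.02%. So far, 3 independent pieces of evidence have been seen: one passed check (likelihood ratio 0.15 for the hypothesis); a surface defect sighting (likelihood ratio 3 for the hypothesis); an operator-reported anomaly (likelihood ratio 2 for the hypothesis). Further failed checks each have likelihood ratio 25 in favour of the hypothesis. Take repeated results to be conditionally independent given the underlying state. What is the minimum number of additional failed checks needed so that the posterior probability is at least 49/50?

4

Prior odds = 0.0002/0.9998 = 1/4999.
Combined Bayes factor of the evidence already in hand = 0.15 × 3 × 2 = 0.9.
Odds after that evidence = (1/4999) × 0.9 = 9/49990.
Target odds = 0.98/0.02 = 49.
Need 25ⁿ ≥ 49 ÷ (9/49990) = 2449510/9.
25³ = 15625 falls short of 2449510/9 but 25⁴ = 390625 reaches it, so n = 4.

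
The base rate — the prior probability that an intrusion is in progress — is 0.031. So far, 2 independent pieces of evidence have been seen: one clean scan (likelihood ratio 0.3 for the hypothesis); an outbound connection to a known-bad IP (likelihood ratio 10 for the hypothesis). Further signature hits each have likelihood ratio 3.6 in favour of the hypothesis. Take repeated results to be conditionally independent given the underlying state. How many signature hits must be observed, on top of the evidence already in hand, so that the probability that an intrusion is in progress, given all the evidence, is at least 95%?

Prior odds = 0.031/0.969 = 31/969.
Combined Bayes factor of the evidence already in hand = 0.3 × 10 = 3.
Odds after that evidence = (31/969) × 3 = 31/323.
Target odds = 0.95/0.05 = 19.
Need 3.6ⁿ ≥ 19 ÷ (31/323) = 6137/31.
3.6⁴ = 167.9616 falls short of 6137/31 but 3.6⁵ = 604.66176 reaches it, so n = 5.

5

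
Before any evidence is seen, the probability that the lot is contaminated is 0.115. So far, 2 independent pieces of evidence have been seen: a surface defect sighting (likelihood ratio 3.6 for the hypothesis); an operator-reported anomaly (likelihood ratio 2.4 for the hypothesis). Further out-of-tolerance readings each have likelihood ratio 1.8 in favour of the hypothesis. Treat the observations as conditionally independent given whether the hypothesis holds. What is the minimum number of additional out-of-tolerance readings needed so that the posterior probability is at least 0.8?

3

Prior odds = 0.115/0.885 = 23/177.
Combined Bayes factor of the evidence already in hand = 3.6 × 2.4 = 8.64.
Odds after that evidence = (23/177) × 8.64 = 1656/1475.
Target odds = 0.8/0.2 = 4.
Need 1.8ⁿ ≥ 4 ÷ (1656/1475) = 1475/414.
1.8² = 3.24 falls short of 1475/414 but 1.8³ = 5.832 reaches it, so n = 3.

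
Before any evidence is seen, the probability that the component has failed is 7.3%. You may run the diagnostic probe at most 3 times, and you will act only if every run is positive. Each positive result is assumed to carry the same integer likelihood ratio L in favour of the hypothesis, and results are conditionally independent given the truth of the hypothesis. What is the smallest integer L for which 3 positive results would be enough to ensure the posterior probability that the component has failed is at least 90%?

Prior odds = 0.073/0.927 = 73/927.
Target odds = 0.9/0.1 = 9.
Need L³ ≥ 9 ÷ (73/927) = 8343/73.
4³ = 64 < 8343/73 ≤ 125 = 5³, so L = 5.

5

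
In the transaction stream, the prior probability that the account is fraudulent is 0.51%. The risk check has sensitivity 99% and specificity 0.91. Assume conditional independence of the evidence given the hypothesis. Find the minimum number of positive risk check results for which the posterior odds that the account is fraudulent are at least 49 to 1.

Prior odds: 0.0051 ÷ 0.9949 = 51/9949.
False-positive rate = 1 − 0.91 = 0.09; likelihood ratio of a positive = 0.99/0.09 = 11.
Target odds = 49.
Require 11ⁿ ≥ 49 ÷ (51/9949) = 487501/51.
11³ = 1331 falls short of 487501/51 but 11⁴ = 14641 reaches it, so n = 4.

4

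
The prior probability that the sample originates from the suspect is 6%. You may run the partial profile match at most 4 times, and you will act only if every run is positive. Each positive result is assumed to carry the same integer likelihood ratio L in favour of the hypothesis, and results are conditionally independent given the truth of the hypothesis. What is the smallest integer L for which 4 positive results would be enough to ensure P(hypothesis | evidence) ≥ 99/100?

7

Prior odds = 0.06/0.94 = 3/47.
Target odds = 0.99/0.01 = 99.
Need L⁴ ≥ 99 ÷ (3/47) = 1551.
6⁴ = 1296 < 1551 ≤ 2401 = 7⁴, so L = 7.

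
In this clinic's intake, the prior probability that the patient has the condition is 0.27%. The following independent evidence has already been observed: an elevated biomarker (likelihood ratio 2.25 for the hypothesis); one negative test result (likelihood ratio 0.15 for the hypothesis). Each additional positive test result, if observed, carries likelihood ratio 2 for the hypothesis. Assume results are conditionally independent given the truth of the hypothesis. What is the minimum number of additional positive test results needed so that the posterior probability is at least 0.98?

Prior odds = 0.0027/0.9973 = 27/9973.
Combined Bayes factor of the evidence already in hand = 2.25 × 0.15 = 0.3375.
Odds after that evidence = (27/9973) × 0.3375 = 729/797840.
Target odds = 0.98/0.02 = 49.
Need 2ⁿ ≥ 49 ÷ (729/797840) = 39094160/729.
2¹⁵ = 32768 falls short of 39094160/729 but 2¹⁶ = 65536 reaches it, so n = 16.

16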